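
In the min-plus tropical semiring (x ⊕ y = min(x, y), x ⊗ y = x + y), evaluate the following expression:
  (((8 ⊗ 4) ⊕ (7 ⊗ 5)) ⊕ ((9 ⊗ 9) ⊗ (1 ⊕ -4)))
(((8 ⊗ 4) ⊕ (7 ⊗ 5)) ⊕ ((9 ⊗ 9) ⊗ (1 ⊕ -4))) = 12

Expand innermost to outermost. Recall ⊕ takes the minimum of its arguments and ⊗ takes their sum. Working out the expression (((8 ⊗ 4) ⊕ (7 ⊗ 5)) ⊕ ((9 ⊗ 9) ⊗ (1 ⊕ -4))) gives 12.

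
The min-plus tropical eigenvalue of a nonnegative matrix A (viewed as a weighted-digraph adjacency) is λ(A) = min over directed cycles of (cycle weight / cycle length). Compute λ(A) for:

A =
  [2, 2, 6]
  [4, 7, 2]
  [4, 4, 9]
λ(A) = 2

Enumerate directed cycles and compute their means (weight / length). Sample:
  cycle 0 → 0: weight = 2, length = 1, mean = 2/1 ≈ 2.000
  cycle 1 → 1: weight = 7, length = 1, mean = 7/1 ≈ 7.000
  cycle 2 → 2: weight = 9, length = 1, mean = 9/1 ≈ 9.000
  cycle 0 → 1 → 0: weight = 6, length = 2, mean = 6/2 ≈ 3.000
  cycle 0 → 2 → 0: weight = 10, length = 2, mean = 10/2 ≈ 5.000
  cycle 1 → 0 → 1: weight = 6, length = 2, mean = 6/2 ≈ 3.000
Minimum mean = 2.000, attained e.g. along the cycle 0 → 0 with weight 2 and length 1. So λ(A) = 2/1 = 2.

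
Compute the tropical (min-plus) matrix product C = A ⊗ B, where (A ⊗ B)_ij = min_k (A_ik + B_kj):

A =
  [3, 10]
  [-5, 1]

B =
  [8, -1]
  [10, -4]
A ⊗ B =
  [11, 2]
  [3, -6]

Apply the min-plus product entry-by-entry:
  C[0][0] = min over k of (A[0][0] + B[0][0] = 3 + 8 = 11, A[0][1] + B[1][0] = 10 + 10 = 20) = 11 (attained at k = 0)
  C[0][1] = min over k of (A[0][0] + B[0][1] = 3 + -1 = 2, A[0][1] + B[1][1] = 10 + -4 = 6) = 2 (attained at k = 0)
  C[1][0] = min over k of (A[1][0] + B[0][0] = -5 + 8 = 3, A[1][1] + B[1][0] = 1 + 10 = 11) = 3 (attained at k = 0)
  C[1][1] = min over k of (A[1][0] + B[0][1] = -5 + -1 = -6, A[1][1] + B[1][1] = 1 + -4 = -3) = -6 (attained at k = 0)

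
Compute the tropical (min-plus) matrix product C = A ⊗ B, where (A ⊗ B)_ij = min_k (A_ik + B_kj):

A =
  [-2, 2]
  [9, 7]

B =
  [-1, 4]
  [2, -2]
A ⊗ B =
  [-3, 0]
  [8, 5]

Apply the min-plus product entry-by-entry:
  C[0][0] = min over k of (A[0][0] + B[0][0] = -2 + -1 = -3, A[0][1] + B[1][0] = 2 + 2 = 4) = -3 (attained at k = 0)
  C[0][1] = min over k of (A[0][0] + B[0][1] = -2 + 4 = 2, A[0][1] + B[1][1] = 2 + -2 = 0) = 0 (attained at k = 1)
  C[1][0] = min over k of (A[1][0] + B[0][0] = 9 + -1 = 8, A[1][1] + B[1][0] = 7 + 2 = 9) = 8 (attained at k = 0)
  C[1][1] = min over k of (A[1][0] + B[0][1] = 9 + 4 = 13, A[1][1] + B[1][1] = 7 + -2 = 5) = 5 (attained at k = 1)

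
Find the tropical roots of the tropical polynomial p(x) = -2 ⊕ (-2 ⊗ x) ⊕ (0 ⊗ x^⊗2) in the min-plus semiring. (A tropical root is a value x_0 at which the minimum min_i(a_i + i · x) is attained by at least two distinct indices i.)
Roots: {-2, 0}

Each tropical root is a break point of the lower envelope of the lines y = a_i + i · x (there are 3 lines, with slopes 0, 1, ..., 2). Only the lines that attain the minimum somewhere contribute to roots; other lines are dominated. Here the surviving (envelope) indices are i = 2, i = 1, i = 0.
Intersections between consecutive envelope lines give the roots: for adjacent envelope indices i < j the intersection is x = (a_i − a_j) / (j − i). Reading off the sorted break points: {-2, 0}.
Verification: at each break x_0, at least two indices attain the minimum of min_i(a_i + i · x_0).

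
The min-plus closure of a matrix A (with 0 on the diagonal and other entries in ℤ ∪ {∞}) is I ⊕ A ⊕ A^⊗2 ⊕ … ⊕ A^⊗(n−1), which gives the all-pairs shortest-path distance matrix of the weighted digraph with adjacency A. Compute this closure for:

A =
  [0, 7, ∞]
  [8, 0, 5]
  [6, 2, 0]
Closure =
  [0, 7, 12]
  [8, 0, 5]
  [6, 2, 0]

This is the Floyd-Warshall all-pairs shortest-path computation. For each intermediate vertex k = 0, 1, …, 2, update dist[i][j] ← min(dist[i][j], dist[i][k] + dist[k][j]). The final matrix gives, for each (i, j), the minimum total weight of any directed path from i to j (possibly empty when i = j).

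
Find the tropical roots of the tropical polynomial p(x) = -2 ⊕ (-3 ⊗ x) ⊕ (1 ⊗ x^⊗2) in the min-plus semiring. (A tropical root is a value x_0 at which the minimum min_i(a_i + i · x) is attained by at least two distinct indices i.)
Roots: {-4, 1}

Each tropical root is a break point of the lower envelope of the lines y = a_i + i · x (there are 3 lines, with slopes 0, 1, ..., 2). Only the lines that attain the minimum somewhere contribute to roots; other lines are dominated. Here the surviving (envelope) indices are i = 2, i = 1, i = 0.
Intersections between consecutive envelope lines give the roots: for adjacent envelope indices i < j the intersection is x = (a_i − a_j) / (j − i). Reading off the sorted break points: {-4, 1}.
Verification: at each break x_0, at least two indices attain the minimum of min_i(a_i + i · x_0).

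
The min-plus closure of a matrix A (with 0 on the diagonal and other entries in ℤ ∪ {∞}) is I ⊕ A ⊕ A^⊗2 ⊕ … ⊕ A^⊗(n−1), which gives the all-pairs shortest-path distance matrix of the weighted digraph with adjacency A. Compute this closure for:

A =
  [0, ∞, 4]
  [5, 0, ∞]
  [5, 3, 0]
Closure =
  [0, 7, 4]
  [5, 0, 9]
  [5, 3, 0]

This is the Floyd-Warshall all-pairs shortest-path computation. For each intermediate vertex k = 0, 1, …, 2, update dist[i][j] ← min(dist[i][j], dist[i][k] + dist[k][j]). The final matrix gives, for each (i, j), the minimum total weight of any directed path from i to j (possibly empty when i = j).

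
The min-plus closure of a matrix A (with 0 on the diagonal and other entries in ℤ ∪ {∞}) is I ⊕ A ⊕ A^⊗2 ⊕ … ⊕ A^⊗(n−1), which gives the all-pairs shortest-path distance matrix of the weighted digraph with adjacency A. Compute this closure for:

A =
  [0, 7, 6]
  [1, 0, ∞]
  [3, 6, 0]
Closure =
  [0, 7, 6]
  [1, 0, 7]
  [3, 6, 0]

This is the Floyd-Warshall all-pairs shortest-path computation. For each intermediate vertex k = 0, 1, …, 2, update dist[i][j] ← min(dist[i][j], dist[i][k] + dist[k][j]). The final matrix gives, for each (i, j), the minimum total weight of any directed path from i to j (possibly empty when i = j).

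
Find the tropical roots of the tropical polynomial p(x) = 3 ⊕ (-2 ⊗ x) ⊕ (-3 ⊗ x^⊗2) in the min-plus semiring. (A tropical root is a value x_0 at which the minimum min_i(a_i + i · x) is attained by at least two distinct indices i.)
Roots: {1, 5}

Each tropical root is a break point of the lower envelope of the lines y = a_i + i · x (there are 3 lines, with slopes 0, 1, ..., 2). Only the lines that attain the minimum somewhere contribute to roots; other lines are dominated. Here the surviving (envelope) indices are i = 2, i = 1, i = 0.
Intersections between consecutive envelope lines give the roots: for adjacent envelope indices i < j the intersection is x = (a_i − a_j) / (j − i). Reading off the sorted break points: {1, 5}.
Verification: at each break x_0, at least two indices attain the minimum of min_i(a_i + i · x_0).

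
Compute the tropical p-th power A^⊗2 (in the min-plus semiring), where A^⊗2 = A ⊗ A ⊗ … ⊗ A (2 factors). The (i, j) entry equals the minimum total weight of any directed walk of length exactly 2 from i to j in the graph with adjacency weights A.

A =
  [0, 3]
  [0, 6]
A^⊗2 =
  [0, 3]
  [0, 3]

Each entry (A^⊗2)_ij equals the minimum over all length-2 walks i = v_0 → v_1 → … → v_2 = j of Σ_t A[v_t][v_{t+1}]. For example, for (i, j) = (0, 1) we minimise over 2 possible intermediate vertex sequences; the minimum is 3, attained along the walk 0 → 0 → 1.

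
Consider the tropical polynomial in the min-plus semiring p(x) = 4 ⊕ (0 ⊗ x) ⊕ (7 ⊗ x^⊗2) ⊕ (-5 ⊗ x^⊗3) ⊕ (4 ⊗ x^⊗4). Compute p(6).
p(6) = 4

A tropical monomial a ⊗ x^⊗i evaluates to a + i · x. Evaluating each term at x = 6:
  Term 0 contributes 4 + 0 · 6 = 4
  Term 1 contributes 0 + 1 · 6 = 6
  Term 2 contributes 7 + 2 · 6 = 19
  Term 3 contributes -5 + 3 · 6 = 13
  Term 4 contributes 4 + 4 · 6 = 28
p(6) = ⊕ of these = min[4, 6, 19, 13, 28] = 4.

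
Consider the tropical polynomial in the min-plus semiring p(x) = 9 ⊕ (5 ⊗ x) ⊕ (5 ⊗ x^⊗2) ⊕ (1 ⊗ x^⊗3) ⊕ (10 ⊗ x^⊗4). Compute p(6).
p(6) = 9

A tropical monomial a ⊗ x^⊗i evaluates to a + i · x. Evaluating each term at x = 6:
  Term 0 contributes 9 + 0 · 6 = 9
  Term 1 contributes 5 + 1 · 6 = 11
  Term 2 contributes 5 + 2 · 6 = 17
  Term 3 contributes 1 + 3 · 6 = 19
  Term 4 contributes 10 + 4 · 6 = 34
p(6) = ⊕ of these = min[9, 11, 17, 19, 34] = 9.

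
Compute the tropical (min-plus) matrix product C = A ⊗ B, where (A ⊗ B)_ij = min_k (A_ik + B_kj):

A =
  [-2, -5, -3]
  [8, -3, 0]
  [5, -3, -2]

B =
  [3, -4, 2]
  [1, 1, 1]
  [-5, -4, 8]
A ⊗ B =
  [-8, -7, -4]
  [-5, -4, -2]
  [-7, -6, -2]

Apply the min-plus product entry-by-entry:
  C[0][0] = min over k of (A[0][0] + B[0][0] = -2 + 3 = 1, A[0][1] + B[1][0] = -5 + 1 = -4, A[0][2] + B[2][0] = -3 + -5 = -8) = -8 (attained at k = 2)
  C[0][1] = min over k of (A[0][0] + B[0][1] = -2 + -4 = -6, A[0][1] + B[1][1] = -5 + 1 = -4, A[0][2] + B[2][1] = -3 + -4 = -7) = -7 (attained at k = 2)
  C[0][2] = min over k of (A[0][0] + B[0][2] = -2 + 2 = 0, A[0][1] + B[1][2] = -5 + 1 = -4, A[0][2] + B[2][2] = -3 + 8 = 5) = -4 (attained at k = 1)
  C[1][0] = min over k of (A[1][0] + B[0][0] = 8 + 3 = 11, A[1][1] + B[1][0] = -3 + 1 = -2, A[1][2] + B[2][0] = 0 + -5 = -5) = -5 (attained at k = 2)
  C[1][1] = min over k of (A[1][0] + B[0][1] = 8 + -4 = 4, A[1][1] + B[1][1] = -3 + 1 = -2, A[1][2] + B[2][1] = 0 + -4 = -4) = -4 (attained at k = 2)
  C[1][2] = min over k of (A[1][0] + B[0][2] = 8 + 2 = 10, A[1][1] + B[1][2] = -3 + 1 = -2, A[1][2] + B[2][2] = 0 + 8 = 8) = -2 (attained at k = 1)
  C[2][0] = min over k of (A[2][0] + B[0][0] = 5 + 3 = 8, A[2][1] + B[1][0] = -3 + 1 = -2, A[2][2] + B[2][0] = -2 + -5 = -7) = -7 (attained at k = 2)
  C[2][1] = min over k of (A[2][0] + B[0][1] = 5 + -4 = 1, A[2][1] + B[1][1] = -3 + 1 = -2, A[2][2] + B[2][1] = -2 + -4 = -6) = -6 (attained at k = 2)
  C[2][2] = min over k of (A[2][0] + B[0][2] = 5 + 2 = 7, A[2][1] + B[1][2] = -3 + 1 = -2, A[2][2] + B[2][2] = -2 + 8 = 6) = -2 (attained at k = 1)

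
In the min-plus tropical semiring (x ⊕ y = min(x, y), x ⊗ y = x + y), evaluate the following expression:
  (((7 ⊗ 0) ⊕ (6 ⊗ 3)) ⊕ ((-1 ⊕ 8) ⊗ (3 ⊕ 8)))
(((7 ⊗ 0) ⊕ (6 ⊗ 3)) ⊕ ((-1 ⊕ 8) ⊗ (3 ⊕ 8))) = 2

Expand innermost to outermost. Recall ⊕ takes the minimum of its arguments and ⊗ takes their sum. Working out the expression (((7 ⊗ 0) ⊕ (6 ⊗ 3)) ⊕ ((-1 ⊕ 8) ⊗ (3 ⊕ 8))) gives 2.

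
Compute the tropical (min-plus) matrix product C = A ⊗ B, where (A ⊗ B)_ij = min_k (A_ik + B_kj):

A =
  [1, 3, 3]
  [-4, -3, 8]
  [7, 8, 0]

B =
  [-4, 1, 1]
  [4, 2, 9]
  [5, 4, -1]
A ⊗ B =
  [-3, 2, 2]
  [-8, -3, -3]
  [3, 4, -1]

Apply the min-plus product entry-by-entry:
  C[0][0] = min over k of (A[0][0] + B[0][0] = 1 + -4 = -3, A[0][1] + B[1][0] = 3 + 4 = 7, A[0][2] + B[2][0] = 3 + 5 = 8) = -3 (attained at k = 0)
  C[0][1] = min over k of (A[0][0] + B[0][1] = 1 + 1 = 2, A[0][1] + B[1][1] = 3 + 2 = 5, A[0][2] + B[2][1] = 3 + 4 = 7) = 2 (attained at k = 0)
  C[0][2] = min over k of (A[0][0] + B[0][2] = 1 + 1 = 2, A[0][1] + B[1][2] = 3 + 9 = 12, A[0][2] + B[2][2] = 3 + -1 = 2) = 2 (attained at k = 0)
  C[1][0] = min over k of (A[1][0] + B[0][0] = -4 + -4 = -8, A[1][1] + B[1][0] = -3 + 4 = 1, A[1][2] + B[2][0] = 8 + 5 = 13) = -8 (attained at k = 0)
  C[1][1] = min over k of (A[1][0] + B[0][1] = -4 + 1 = -3, A[1][1] + B[1][1] = -3 + 2 = -1, A[1][2] + B[2][1] = 8 + 4 = 12) = -3 (attained at k = 0)
  C[1][2] = min over k of (A[1][0] + B[0][2] = -4 + 1 = -3, A[1][1] + B[1][2] = -3 + 9 = 6, A[1][2] + B[2][2] = 8 + -1 = 7) = -3 (attained at k = 0)
  C[2][0] = min over k of (A[2][0] + B[0][0] = 7 + -4 = 3, A[2][1] + B[1][0] = 8 + 4 = 12, A[2][2] + B[2][0] = 0 + 5 = 5) = 3 (attained at k = 0)
  C[2][1] = min over k of (A[2][0] + B[0][1] = 7 + 1 = 8, A[2][1] + B[1][1] = 8 + 2 = 10, A[2][2] + B[2][1] = 0 + 4 = 4) = 4 (attained at k = 2)
  C[2][2] = min over k of (A[2][0] + B[0][2] = 7 + 1 = 8, A[2][1] + B[1][2] = 8 + 9 = 17, A[2][2] + B[2][2] = 0 + -1 = -1) = -1 (attained at k = 2)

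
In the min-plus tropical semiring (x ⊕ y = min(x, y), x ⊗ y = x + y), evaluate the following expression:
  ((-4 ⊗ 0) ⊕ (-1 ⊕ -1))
((-4 ⊗ 0) ⊕ (-1 ⊕ -1)) = -4

Expand innermost to outermost. Recall ⊕ takes the minimum of its arguments and ⊗ takes their sum. Working out the expression ((-4 ⊗ 0) ⊕ (-1 ⊕ -1)) gives -4.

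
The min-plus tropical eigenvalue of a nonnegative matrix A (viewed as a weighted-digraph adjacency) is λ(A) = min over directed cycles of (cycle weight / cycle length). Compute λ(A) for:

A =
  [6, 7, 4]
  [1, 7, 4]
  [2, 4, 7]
λ(A) = 3

Enumerate directed cycles and compute their means (weight / length). Sample:
  cycle 0 → 0: weight = 6, length = 1, mean = 6/1 ≈ 6.000
  cycle 1 → 1: weight = 7, length = 1, mean = 7/1 ≈ 7.000
  cycle 2 → 2: weight = 7, length = 1, mean = 7/1 ≈ 7.000
  cycle 0 → 1 → 0: weight = 8, length = 2, mean = 8/2 ≈ 4.000
  cycle 0 → 2 → 0: weight = 6, length = 2, mean = 6/2 ≈ 3.000
  cycle 1 → 0 → 1: weight = 8, length = 2, mean = 8/2 ≈ 4.000
Minimum mean = 3.000, attained e.g. along the cycle 0 → 2 → 0 with weight 6 and length 2. So λ(A) = 6/2 = 3.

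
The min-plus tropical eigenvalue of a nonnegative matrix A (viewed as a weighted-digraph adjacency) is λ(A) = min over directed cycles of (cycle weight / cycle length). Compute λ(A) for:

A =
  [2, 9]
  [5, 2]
λ(A) = 2

Enumerate directed cycles and compute their means (weight / length). Sample:
  cycle 0 → 0: weight = 2, length = 1, mean = 2/1 ≈ 2.000
  cycle 1 → 1: weight = 2, length = 1, mean = 2/1 ≈ 2.000
  cycle 0 → 1 → 0: weight = 14, length = 2, mean = 14/2 ≈ 7.000
  cycle 1 → 0 → 1: weight = 14, length = 2, mean = 14/2 ≈ 7.000
Minimum mean = 2.000, attained e.g. along the cycle 0 → 0 with weight 2 and length 1. So λ(A) = 2/1 = 2.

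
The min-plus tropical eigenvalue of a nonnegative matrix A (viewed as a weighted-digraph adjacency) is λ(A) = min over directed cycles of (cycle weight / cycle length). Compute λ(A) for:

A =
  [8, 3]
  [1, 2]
λ(A) = 2

Enumerate directed cycles and compute their means (weight / length). Sample:
  cycle 0 → 0: weight = 8, length = 1, mean = 8/1 ≈ 8.000
  cycle 1 → 1: weight = 2, length = 1, mean = 2/1 ≈ 2.000
  cycle 0 → 1 → 0: weight = 4, length = 2, mean = 4/2 ≈ 2.000
  cycle 1 → 0 → 1: weight = 4, length = 2, mean = 4/2 ≈ 2.000
Minimum mean = 2.000, attained e.g. along the cycle 1 → 1 with weight 2 and length 1. So λ(A) = 2/1 = 2.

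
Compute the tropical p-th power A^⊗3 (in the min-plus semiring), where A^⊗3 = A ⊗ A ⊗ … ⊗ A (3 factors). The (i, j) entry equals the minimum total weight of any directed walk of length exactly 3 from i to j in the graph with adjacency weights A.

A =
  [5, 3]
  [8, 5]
A^⊗3 =
  [15, 13]
  [18, 15]

Each entry (A^⊗3)_ij equals the minimum over all length-3 walks i = v_0 → v_1 → … → v_3 = j of Σ_t A[v_t][v_{t+1}]. For example, for (i, j) = (0, 1) we minimise over 4 possible intermediate vertex sequences; the minimum is 13, attained along the walk 0 → 0 → 0 → 1.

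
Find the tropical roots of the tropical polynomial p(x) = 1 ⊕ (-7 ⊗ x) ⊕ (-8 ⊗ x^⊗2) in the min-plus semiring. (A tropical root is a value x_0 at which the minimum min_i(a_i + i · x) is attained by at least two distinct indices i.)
Roots: {1, 8}

Each tropical root is a break point of the lower envelope of the lines y = a_i + i · x (there are 3 lines, with slopes 0, 1, ..., 2). Only the lines that attain the minimum somewhere contribute to roots; other lines are dominated. Here the surviving (envelope) indices are i = 2, i = 1, i = 0.
Intersections between consecutive envelope lines give the roots: for adjacent envelope indices i < j the intersection is x = (a_i − a_j) / (j − i). Reading off the sorted break points: {1, 8}.
Verification: at each break x_0, at least two indices attain the minimum of min_i(a_i + i · x_0).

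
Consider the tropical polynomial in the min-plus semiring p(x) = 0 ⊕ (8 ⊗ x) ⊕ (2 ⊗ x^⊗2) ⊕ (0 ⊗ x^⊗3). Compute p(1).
p(1) = 0

A tropical monomial a ⊗ x^⊗i evaluates to a + i · x. Evaluating each term at x = 1:
  Term 0 contributes 0 + 0 · 1 = 0
  Term 1 contributes 8 + 1 · 1 = 9
  Term 2 contributes 2 + 2 · 1 = 4
  Term 3 contributes 0 + 3 · 1 = 3
p(1) = ⊕ of these = min[0, 9, 4, 3] = 0.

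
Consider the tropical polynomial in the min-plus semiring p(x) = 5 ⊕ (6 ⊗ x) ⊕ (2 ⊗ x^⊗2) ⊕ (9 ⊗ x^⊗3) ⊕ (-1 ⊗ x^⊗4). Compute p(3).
p(3) = 5

A tropical monomial a ⊗ x^⊗i evaluates to a + i · x. Evaluating each term at x = 3:
  Term 0 contributes 5 + 0 · 3 = 5
  Term 1 contributes 6 + 1 · 3 = 9
  Term 2 contributes 2 + 2 · 3 = 8
  Term 3 contributes 9 + 3 · 3 = 18
  Term 4 contributes -1 + 4 · 3 = 11
p(3) = ⊕ of these = min[5, 9, 8, 18, 11] = 5.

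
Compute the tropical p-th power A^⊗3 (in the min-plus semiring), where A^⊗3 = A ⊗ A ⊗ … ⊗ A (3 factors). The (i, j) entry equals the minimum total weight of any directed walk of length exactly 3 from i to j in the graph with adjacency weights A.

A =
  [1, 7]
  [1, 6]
A^⊗3 =
  [3, 9]
  [3, 9]

Each entry (A^⊗3)_ij equals the minimum over all length-3 walks i = v_0 → v_1 → … → v_3 = j of Σ_t A[v_t][v_{t+1}]. For example, for (i, j) = (0, 1) we minimise over 4 possible intermediate vertex sequences; the minimum is 9, attained along the walk 0 → 0 → 0 → 1.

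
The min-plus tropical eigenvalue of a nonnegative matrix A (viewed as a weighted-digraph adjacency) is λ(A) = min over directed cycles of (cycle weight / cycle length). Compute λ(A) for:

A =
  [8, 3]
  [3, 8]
λ(A) = 3

Enumerate directed cycles and compute their means (weight / length). Sample:
  cycle 0 → 0: weight = 8, length = 1, mean = 8/1 ≈ 8.000
  cycle 1 → 1: weight = 8, length = 1, mean = 8/1 ≈ 8.000
  cycle 0 → 1 → 0: weight = 6, length = 2, mean = 6/2 ≈ 3.000
  cycle 1 → 0 → 1: weight = 6, length = 2, mean = 6/2 ≈ 3.000
Minimum mean = 3.000, attained e.g. along the cycle 0 → 1 → 0 with weight 6 and length 2. So λ(A) = 6/2 = 3.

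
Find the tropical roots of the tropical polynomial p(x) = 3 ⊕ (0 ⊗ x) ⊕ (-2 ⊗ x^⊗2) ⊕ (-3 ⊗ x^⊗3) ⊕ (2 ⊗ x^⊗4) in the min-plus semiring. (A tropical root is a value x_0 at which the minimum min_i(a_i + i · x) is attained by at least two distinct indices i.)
Roots: {-5, 1, 2, 3}

Each tropical root is a break point of the lower envelope of the lines y = a_i + i · x (there are 5 lines, with slopes 0, 1, ..., 4). Only the lines that attain the minimum somewhere contribute to roots; other lines are dominated. Here the surviving (envelope) indices are i = 4, i = 3, i = 2, i = 1, i = 0.
Intersections between consecutive envelope lines give the roots: for adjacent envelope indices i < j the intersection is x = (a_i − a_j) / (j − i). Reading off the sorted break points: {-5, 1, 2, 3}.
Verification: at each break x_0, at least two indices attain the minimum of min_i(a_i + i · x_0).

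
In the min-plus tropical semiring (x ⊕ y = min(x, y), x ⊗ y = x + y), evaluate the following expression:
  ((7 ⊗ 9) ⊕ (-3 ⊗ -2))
((7 ⊗ 9) ⊕ (-3 ⊗ -2)) = -5

Expand innermost to outermost. Recall ⊕ takes the minimum of its arguments and ⊗ takes their sum. Working out the expression ((7 ⊗ 9) ⊕ (-3 ⊗ -2)) gives -5.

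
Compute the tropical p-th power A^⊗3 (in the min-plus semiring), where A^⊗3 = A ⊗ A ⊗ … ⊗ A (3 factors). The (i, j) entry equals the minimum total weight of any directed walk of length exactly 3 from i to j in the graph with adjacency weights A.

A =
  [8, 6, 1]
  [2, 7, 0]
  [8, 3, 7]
A^⊗3 =
  [6, 9, 4]
  [5, 6, 3]
  [11, 6, 6]

Each entry (A^⊗3)_ij equals the minimum over all length-3 walks i = v_0 → v_1 → … → v_3 = j of Σ_t A[v_t][v_{t+1}]. For example, for (i, j) = (0, 2) we minimise over 9 possible intermediate vertex sequences; the minimum is 4, attained along the walk 0 → 2 → 1 → 2.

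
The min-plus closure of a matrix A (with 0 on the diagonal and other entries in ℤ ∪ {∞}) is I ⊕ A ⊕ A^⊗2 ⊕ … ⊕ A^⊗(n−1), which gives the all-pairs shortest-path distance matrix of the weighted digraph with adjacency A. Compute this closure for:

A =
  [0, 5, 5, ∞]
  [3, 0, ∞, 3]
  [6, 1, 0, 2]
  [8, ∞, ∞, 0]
Closure =
  [0, 5, 5, 7]
  [3, 0, 8, 3]
  [4, 1, 0, 2]
  [8, 13, 13, 0]

This is the Floyd-Warshall all-pairs shortest-path computation. For each intermediate vertex k = 0, 1, …, 3, update dist[i][j] ← min(dist[i][j], dist[i][k] + dist[k][j]). The final matrix gives, for each (i, j), the minimum total weight of any directed path from i to j (possibly empty when i = j).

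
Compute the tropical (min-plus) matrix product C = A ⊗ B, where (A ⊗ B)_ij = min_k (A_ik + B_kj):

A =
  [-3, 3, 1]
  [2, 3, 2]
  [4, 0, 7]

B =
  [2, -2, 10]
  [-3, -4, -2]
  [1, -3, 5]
A ⊗ B =
  [-1, -5, 1]
  [0, -1, 1]
  [-3, -4, -2]

Apply the min-plus product entry-by-entry:
  C[0][0] = min over k of (A[0][0] + B[0][0] = -3 + 2 = -1, A[0][1] + B[1][0] = 3 + -3 = 0, A[0][2] + B[2][0] = 1 + 1 = 2) = -1 (attained at k = 0)
  C[0][1] = min over k of (A[0][0] + B[0][1] = -3 + -2 = -5, A[0][1] + B[1][1] = 3 + -4 = -1, A[0][2] + B[2][1] = 1 + -3 = -2) = -5 (attained at k = 0)
  C[0][2] = min over k of (A[0][0] + B[0][2] = -3 + 10 = 7, A[0][1] + B[1][2] = 3 + -2 = 1, A[0][2] + B[2][2] = 1 + 5 = 6) = 1 (attained at k = 1)
  C[1][0] = min over k of (A[1][0] + B[0][0] = 2 + 2 = 4, A[1][1] + B[1][0] = 3 + -3 = 0, A[1][2] + B[2][0] = 2 + 1 = 3) = 0 (attained at k = 1)
  C[1][1] = min over k of (A[1][0] + B[0][1] = 2 + -2 = 0, A[1][1] + B[1][1] = 3 + -4 = -1, A[1][2] + B[2][1] = 2 + -3 = -1) = -1 (attained at k = 1)
  C[1][2] = min over k of (A[1][0] + B[0][2] = 2 + 10 = 12, A[1][1] + B[1][2] = 3 + -2 = 1, A[1][2] + B[2][2] = 2 + 5 = 7) = 1 (attained at k = 1)
  C[2][0] = min over k of (A[2][0] + B[0][0] = 4 + 2 = 6, A[2][1] + B[1][0] = 0 + -3 = -3, A[2][2] + B[2][0] = 7 + 1 = 8) = -3 (attained at k = 1)
  C[2][1] = min over k of (A[2][0] + B[0][1] = 4 + -2 = 2, A[2][1] + B[1][1] = 0 + -4 = -4, A[2][2] + B[2][1] = 7 + -3 = 4) = -4 (attained at k = 1)
  C[2][2] = min over k of (A[2][0] + B[0][2] = 4 + 10 = 14, A[2][1] + B[1][2] = 0 + -2 = -2, A[2][2] + B[2][2] = 7 + 5 = 12) = -2 (attained at k = 1)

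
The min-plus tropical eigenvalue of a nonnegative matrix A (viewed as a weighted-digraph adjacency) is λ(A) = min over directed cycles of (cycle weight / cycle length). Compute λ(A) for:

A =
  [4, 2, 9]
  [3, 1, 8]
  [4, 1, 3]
λ(A) = 1

Enumerate directed cycles and compute their means (weight / length). Sample:
  cycle 0 → 0: weight = 4, length = 1, mean = 4/1 ≈ 4.000
  cycle 1 → 1: weight = 1, length = 1, mean = 1/1 ≈ 1.000
  cycle 2 → 2: weight = 3, length = 1, mean = 3/1 ≈ 3.000
  cycle 0 → 1 → 0: weight = 5, length = 2, mean = 5/2 ≈ 2.500
  cycle 0 → 2 → 0: weight = 13, length = 2, mean = 13/2 ≈ 6.500
  cycle 1 → 0 → 1: weight = 5, length = 2, mean = 5/2 ≈ 2.500
Minimum mean = 1.000, attained e.g. along the cycle 1 → 1 with weight 1 and length 1. So λ(A) = 1/1 = 1.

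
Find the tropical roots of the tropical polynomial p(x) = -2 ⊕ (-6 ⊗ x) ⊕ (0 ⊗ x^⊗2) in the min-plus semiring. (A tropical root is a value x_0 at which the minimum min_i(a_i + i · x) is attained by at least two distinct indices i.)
Roots: {-6, 4}

Each tropical root is a break point of the lower envelope of the lines y = a_i + i · x (there are 3 lines, with slopes 0, 1, ..., 2). Only the lines that attain the minimum somewhere contribute to roots; other lines are dominated. Here the surviving (envelope) indices are i = 2, i = 1, i = 0.
Intersections between consecutive envelope lines give the roots: for adjacent envelope indices i < j the intersection is x = (a_i − a_j) / (j − i). Reading off the sorted break points: {-6, 4}.
Verification: at each break x_0, at least two indices attain the minimum of min_i(a_i + i · x_0).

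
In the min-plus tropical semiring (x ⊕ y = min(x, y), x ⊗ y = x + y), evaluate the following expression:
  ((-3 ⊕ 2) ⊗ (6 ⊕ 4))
((-3 ⊕ 2) ⊗ (6 ⊕ 4)) = 1

Expand innermost to outermost. Recall ⊕ takes the minimum of its arguments and ⊗ takes their sum. Working out the expression ((-3 ⊕ 2) ⊗ (6 ⊕ 4)) gives 1.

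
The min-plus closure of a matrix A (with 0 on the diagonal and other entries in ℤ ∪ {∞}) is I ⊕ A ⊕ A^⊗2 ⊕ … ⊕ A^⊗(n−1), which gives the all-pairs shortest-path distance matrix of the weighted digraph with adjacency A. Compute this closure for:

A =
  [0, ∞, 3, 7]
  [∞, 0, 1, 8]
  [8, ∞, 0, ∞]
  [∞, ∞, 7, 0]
Closure =
  [0, ∞, 3, 7]
  [9, 0, 1, 8]
  [8, ∞, 0, 15]
  [15, ∞, 7, 0]

This is the Floyd-Warshall all-pairs shortest-path computation. For each intermediate vertex k = 0, 1, …, 3, update dist[i][j] ← min(dist[i][j], dist[i][k] + dist[k][j]). The final matrix gives, for each (i, j), the minimum total weight of any directed path from i to j (possibly empty when i = j).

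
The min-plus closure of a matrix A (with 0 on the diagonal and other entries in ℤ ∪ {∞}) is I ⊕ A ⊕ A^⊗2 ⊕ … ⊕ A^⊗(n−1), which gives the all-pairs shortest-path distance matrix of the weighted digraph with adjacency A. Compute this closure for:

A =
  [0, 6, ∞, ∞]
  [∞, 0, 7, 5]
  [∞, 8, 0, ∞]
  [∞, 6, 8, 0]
Closure =
  [0, 6, 13, 11]
  [∞, 0, 7, 5]
  [∞, 8, 0, 13]
  [∞, 6, 8, 0]

This is the Floyd-Warshall all-pairs shortest-path computation. For each intermediate vertex k = 0, 1, …, 3, update dist[i][j] ← min(dist[i][j], dist[i][k] + dist[k][j]). The final matrix gives, for each (i, j), the minimum total weight of any directed path from i to j (possibly empty when i = j).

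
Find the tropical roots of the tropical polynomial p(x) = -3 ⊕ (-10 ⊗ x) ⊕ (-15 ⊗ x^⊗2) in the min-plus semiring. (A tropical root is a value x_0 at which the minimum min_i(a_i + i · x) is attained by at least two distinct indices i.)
Roots: {5, 7}

Each tropical root is a break point of the lower envelope of the lines y = a_i + i · x (there are 3 lines, with slopes 0, 1, ..., 2). Only the lines that attain the minimum somewhere contribute to roots; other lines are dominated. Here the surviving (envelope) indices are i = 2, i = 1, i = 0.
Intersections between consecutive envelope lines give the roots: for adjacent envelope indices i < j the intersection is x = (a_i − a_j) / (j − i). Reading off the sorted break points: {5, 7}.
Verification: at each break x_0, at least two indices attain the minimum of min_i(a_i + i · x_0).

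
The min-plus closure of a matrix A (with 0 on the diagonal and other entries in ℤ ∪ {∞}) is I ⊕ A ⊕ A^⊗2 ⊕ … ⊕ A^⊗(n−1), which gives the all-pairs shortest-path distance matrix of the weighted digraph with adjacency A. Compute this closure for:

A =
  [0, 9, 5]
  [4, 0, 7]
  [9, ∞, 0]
Closure =
  [0, 9, 5]
  [4, 0, 7]
  [9, 18, 0]

This is the Floyd-Warshall all-pairs shortest-path computation. For each intermediate vertex k = 0, 1, …, 2, update dist[i][j] ← min(dist[i][j], dist[i][k] + dist[k][j]). The final matrix gives, for each (i, j), the minimum total weight of any directed path from i to j (possibly empty when i = j).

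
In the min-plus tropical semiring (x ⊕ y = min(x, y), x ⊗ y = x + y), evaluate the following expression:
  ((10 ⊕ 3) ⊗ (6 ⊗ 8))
((10 ⊕ 3) ⊗ (6 ⊗ 8)) = 17

Expand innermost to outermost. Recall ⊕ takes the minimum of its arguments and ⊗ takes their sum. Working out the expression ((10 ⊕ 3) ⊗ (6 ⊗ 8)) gives 17.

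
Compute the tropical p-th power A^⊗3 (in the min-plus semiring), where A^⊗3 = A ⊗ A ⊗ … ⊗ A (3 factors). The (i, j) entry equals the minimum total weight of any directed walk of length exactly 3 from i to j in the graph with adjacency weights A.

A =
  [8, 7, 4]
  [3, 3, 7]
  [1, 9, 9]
A^⊗3 =
  [13, 12, 9]
  [8, 9, 10]
  [6, 11, 13]

Each entry (A^⊗3)_ij equals the minimum over all length-3 walks i = v_0 → v_1 → … → v_3 = j of Σ_t A[v_t][v_{t+1}]. For example, for (i, j) = (0, 2) we minimise over 9 possible intermediate vertex sequences; the minimum is 9, attained along the walk 0 → 2 → 0 → 2.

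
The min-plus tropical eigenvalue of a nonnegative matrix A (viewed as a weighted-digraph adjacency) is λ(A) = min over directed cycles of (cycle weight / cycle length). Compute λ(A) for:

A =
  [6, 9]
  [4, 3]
λ(A) = 3

Enumerate directed cycles and compute their means (weight / length). Sample:
  cycle 0 → 0: weight = 6, length = 1, mean = 6/1 ≈ 6.000
  cycle 1 → 1: weight = 3, length = 1, mean = 3/1 ≈ 3.000
  cycle 0 → 1 → 0: weight = 13, length = 2, mean = 13/2 ≈ 6.500
  cycle 1 → 0 → 1: weight = 13, length = 2, mean = 13/2 ≈ 6.500
Minimum mean = 3.000, attained e.g. along the cycle 1 → 1 with weight 3 and length 1. So λ(A) = 3/1 = 3.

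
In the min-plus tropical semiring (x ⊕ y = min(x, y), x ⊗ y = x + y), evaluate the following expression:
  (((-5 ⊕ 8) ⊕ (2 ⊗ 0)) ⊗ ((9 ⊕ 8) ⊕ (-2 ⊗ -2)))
(((-5 ⊕ 8) ⊕ (2 ⊗ 0)) ⊗ ((9 ⊕ 8) ⊕ (-2 ⊗ -2))) = -9

Expand innermost to outermost. Recall ⊕ takes the minimum of its arguments and ⊗ takes their sum. Working out the expression (((-5 ⊕ 8) ⊕ (2 ⊗ 0)) ⊗ ((9 ⊕ 8) ⊕ (-2 ⊗ -2))) gives -9.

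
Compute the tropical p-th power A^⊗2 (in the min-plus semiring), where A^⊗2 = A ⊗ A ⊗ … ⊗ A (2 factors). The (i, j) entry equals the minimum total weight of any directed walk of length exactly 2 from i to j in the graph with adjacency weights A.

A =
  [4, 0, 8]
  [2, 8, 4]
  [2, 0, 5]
A^⊗2 =
  [2, 4, 4]
  [6, 2, 9]
  [2, 2, 4]

Each entry (A^⊗2)_ij equals the minimum over all length-2 walks i = v_0 → v_1 → … → v_2 = j of Σ_t A[v_t][v_{t+1}]. For example, for (i, j) = (0, 2) we minimise over 3 possible intermediate vertex sequences; the minimum is 4, attained along the walk 0 → 1 → 2.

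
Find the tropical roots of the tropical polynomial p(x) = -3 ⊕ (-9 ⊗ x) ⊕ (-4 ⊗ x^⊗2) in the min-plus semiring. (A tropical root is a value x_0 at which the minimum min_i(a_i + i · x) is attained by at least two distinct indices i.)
Roots: {-5, 6}

Each tropical root is a break point of the lower envelope of the lines y = a_i + i · x (there are 3 lines, with slopes 0, 1, ..., 2). Only the lines that attain the minimum somewhere contribute to roots; other lines are dominated. Here the surviving (envelope) indices are i = 2, i = 1, i = 0.
Intersections between consecutive envelope lines give the roots: for adjacent envelope indices i < j the intersection is x = (a_i − a_j) / (j − i). Reading off the sorted break points: {-5, 6}.
Verification: at each break x_0, at least two indices attain the minimum of min_i(a_i + i · x_0).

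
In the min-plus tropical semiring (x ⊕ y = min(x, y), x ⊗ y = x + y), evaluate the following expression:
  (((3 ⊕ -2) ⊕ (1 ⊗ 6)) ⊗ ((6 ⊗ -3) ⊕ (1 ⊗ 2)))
(((3 ⊕ -2) ⊕ (1 ⊗ 6)) ⊗ ((6 ⊗ -3) ⊕ (1 ⊗ 2))) = 1

Expand innermost to outermost. Recall ⊕ takes the minimum of its arguments and ⊗ takes their sum. Working out the expression (((3 ⊕ -2) ⊕ (1 ⊗ 6)) ⊗ ((6 ⊗ -3) ⊕ (1 ⊗ 2))) gives 1.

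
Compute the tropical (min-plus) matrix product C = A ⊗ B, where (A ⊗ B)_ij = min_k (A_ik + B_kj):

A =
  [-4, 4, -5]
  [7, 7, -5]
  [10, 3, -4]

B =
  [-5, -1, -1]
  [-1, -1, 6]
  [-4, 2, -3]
A ⊗ B =
  [-9, -5, -8]
  [-9, -3, -8]
  [-8, -2, -7]

Apply the min-plus product entry-by-entry:
  C[0][0] = min over k of (A[0][0] + B[0][0] = -4 + -5 = -9, A[0][1] + B[1][0] = 4 + -1 = 3, A[0][2] + B[2][0] = -5 + -4 = -9) = -9 (attained at k = 0)
  C[0][1] = min over k of (A[0][0] + B[0][1] = -4 + -1 = -5, A[0][1] + B[1][1] = 4 + -1 = 3, A[0][2] + B[2][1] = -5 + 2 = -3) = -5 (attained at k = 0)
  C[0][2] = min over k of (A[0][0] + B[0][2] = -4 + -1 = -5, A[0][1] + B[1][2] = 4 + 6 = 10, A[0][2] + B[2][2] = -5 + -3 = -8) = -8 (attained at k = 2)
  C[1][0] = min over k of (A[1][0] + B[0][0] = 7 + -5 = 2, A[1][1] + B[1][0] = 7 + -1 = 6, A[1][2] + B[2][0] = -5 + -4 = -9) = -9 (attained at k = 2)
  C[1][1] = min over k of (A[1][0] + B[0][1] = 7 + -1 = 6, A[1][1] + B[1][1] = 7 + -1 = 6, A[1][2] + B[2][1] = -5 + 2 = -3) = -3 (attained at k = 2)
  C[1][2] = min over k of (A[1][0] + B[0][2] = 7 + -1 = 6, A[1][1] + B[1][2] = 7 + 6 = 13, A[1][2] + B[2][2] = -5 + -3 = -8) = -8 (attained at k = 2)
  C[2][0] = min over k of (A[2][0] + B[0][0] = 10 + -5 = 5, A[2][1] + B[1][0] = 3 + -1 = 2, A[2][2] + B[2][0] = -4 + -4 = -8) = -8 (attained at k = 2)
  C[2][1] = min over k of (A[2][0] + B[0][1] = 10 + -1 = 9, A[2][1] + B[1][1] = 3 + -1 = 2, A[2][2] + B[2][1] = -4 + 2 = -2) = -2 (attained at k = 2)
  C[2][2] = min over k of (A[2][0] + B[0][2] = 10 + -1 = 9, A[2][1] + B[1][2] = 3 + 6 = 9, A[2][2] + B[2][2] = -4 + -3 = -7) = -7 (attained at k = 2)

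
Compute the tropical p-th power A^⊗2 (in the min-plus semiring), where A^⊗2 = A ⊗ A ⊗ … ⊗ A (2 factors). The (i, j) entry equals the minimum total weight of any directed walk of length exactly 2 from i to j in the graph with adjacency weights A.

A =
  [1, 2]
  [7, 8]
A^⊗2 =
  [2, 3]
  [8, 9]

Each entry (A^⊗2)_ij equals the minimum over all length-2 walks i = v_0 → v_1 → … → v_2 = j of Σ_t A[v_t][v_{t+1}]. For example, for (i, j) = (0, 1) we minimise over 2 possible intermediate vertex sequences; the minimum is 3, attained along the walk 0 → 0 → 1.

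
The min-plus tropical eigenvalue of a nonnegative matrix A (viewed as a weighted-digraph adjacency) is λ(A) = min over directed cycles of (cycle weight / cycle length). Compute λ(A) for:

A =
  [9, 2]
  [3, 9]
λ(A) = 5/2

Enumerate directed cycles and compute their means (weight / length). Sample:
  cycle 0 → 0: weight = 9, length = 1, mean = 9/1 ≈ 9.000
  cycle 1 → 1: weight = 9, length = 1, mean = 9/1 ≈ 9.000
  cycle 0 → 1 → 0: weight = 5, length = 2, mean = 5/2 ≈ 2.500
  cycle 1 → 0 → 1: weight = 5, length = 2, mean = 5/2 ≈ 2.500
Minimum mean = 2.500, attained e.g. along the cycle 0 → 1 → 0 with weight 5 and length 2. So λ(A) = 5/2 = 5/2.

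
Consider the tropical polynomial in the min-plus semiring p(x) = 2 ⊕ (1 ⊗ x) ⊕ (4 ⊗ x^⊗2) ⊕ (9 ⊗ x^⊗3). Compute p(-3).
p(-3) = -2

A tropical monomial a ⊗ x^⊗i evaluates to a + i · x. Evaluating each term at x = -3:
  Term 0 contributes 2 + 0 · -3 = 2
  Term 1 contributes 1 + 1 · -3 = -2
  Term 2 contributes 4 + 2 · -3 = -2
  Term 3 contributes 9 + 3 · -3 = 0
p(-3) = ⊕ of these = min[2, -2, -2, 0] = -2.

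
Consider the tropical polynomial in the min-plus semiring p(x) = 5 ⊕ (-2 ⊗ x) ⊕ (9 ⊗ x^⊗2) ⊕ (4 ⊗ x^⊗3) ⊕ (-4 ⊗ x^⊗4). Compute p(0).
p(0) = -4

A tropical monomial a ⊗ x^⊗i evaluates to a + i · x. Evaluating each term at x = 0:
  Term 0 contributes 5 + 0 · 0 = 5
  Term 1 contributes -2 + 1 · 0 = -2
  Term 2 contributes 9 + 2 · 0 = 9
  Term 3 contributes 4 + 3 · 0 = 4
  Term 4 contributes -4 + 4 · 0 = -4
p(0) = ⊕ of these = min[5, -2, 9, 4, -4] = -4.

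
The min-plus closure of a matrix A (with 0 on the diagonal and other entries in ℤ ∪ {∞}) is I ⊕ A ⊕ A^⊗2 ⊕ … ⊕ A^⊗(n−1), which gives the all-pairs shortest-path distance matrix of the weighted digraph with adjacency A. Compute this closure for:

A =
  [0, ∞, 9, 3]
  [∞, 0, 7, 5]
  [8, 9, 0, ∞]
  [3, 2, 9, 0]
Closure =
  [0, 5, 9, 3]
  [8, 0, 7, 5]
  [8, 9, 0, 11]
  [3, 2, 9, 0]

This is the Floyd-Warshall all-pairs shortest-path computation. For each intermediate vertex k = 0, 1, …, 3, update dist[i][j] ← min(dist[i][j], dist[i][k] + dist[k][j]). The final matrix gives, for each (i, j), the minimum total weight of any directed path from i to j (possibly empty when i = j).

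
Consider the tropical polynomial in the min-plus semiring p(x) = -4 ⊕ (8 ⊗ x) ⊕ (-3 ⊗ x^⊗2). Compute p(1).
p(1) = -4

A tropical monomial a ⊗ x^⊗i evaluates to a + i · x. Evaluating each term at x = 1:
  Term 0 contributes -4 + 0 · 1 = -4
  Term 1 contributes 8 + 1 · 1 = 9
  Term 2 contributes -3 + 2 · 1 = -1
p(1) = ⊕ of these = min[-4, 9, -1] = -4.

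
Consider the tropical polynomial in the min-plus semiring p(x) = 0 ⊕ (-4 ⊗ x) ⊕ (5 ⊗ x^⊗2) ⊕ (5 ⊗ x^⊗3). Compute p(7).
p(7) = 0

A tropical monomial a ⊗ x^⊗i evaluates to a + i · x. Evaluating each term at x = 7:
  Term 0 contributes 0 + 0 · 7 = 0
  Term 1 contributes -4 + 1 · 7 = 3
  Term 2 contributes 5 + 2 · 7 = 19
  Term 3 contributes 5 + 3 · 7 = 26
p(7) = ⊕ of these = min[0, 3, 19, 26] = 0.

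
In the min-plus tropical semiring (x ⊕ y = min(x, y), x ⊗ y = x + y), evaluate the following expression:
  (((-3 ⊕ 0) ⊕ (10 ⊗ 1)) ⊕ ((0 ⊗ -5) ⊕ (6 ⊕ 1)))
(((-3 ⊕ 0) ⊕ (10 ⊗ 1)) ⊕ ((0 ⊗ -5) ⊕ (6 ⊕ 1))) = -5

Expand innermost to outermost. Recall ⊕ takes the minimum of its arguments and ⊗ takes their sum. Working out the expression (((-3 ⊕ 0) ⊕ (10 ⊗ 1)) ⊕ ((0 ⊗ -5) ⊕ (6 ⊕ 1))) gives -5.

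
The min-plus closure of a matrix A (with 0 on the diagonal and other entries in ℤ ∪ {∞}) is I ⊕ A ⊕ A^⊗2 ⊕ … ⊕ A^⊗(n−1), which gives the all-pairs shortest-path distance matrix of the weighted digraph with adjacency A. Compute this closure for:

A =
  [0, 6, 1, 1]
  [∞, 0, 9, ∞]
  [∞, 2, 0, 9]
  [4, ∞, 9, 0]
Closure =
  [0, 3, 1, 1]
  [22, 0, 9, 18]
  [13, 2, 0, 9]
  [4, 7, 5, 0]

This is the Floyd-Warshall all-pairs shortest-path computation. For each intermediate vertex k = 0, 1, …, 3, update dist[i][j] ← min(dist[i][j], dist[i][k] + dist[k][j]). The final matrix gives, for each (i, j), the minimum total weight of any directed path from i to j (possibly empty when i = j).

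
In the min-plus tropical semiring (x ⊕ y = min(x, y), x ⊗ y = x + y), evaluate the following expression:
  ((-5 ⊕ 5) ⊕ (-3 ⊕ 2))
((-5 ⊕ 5) ⊕ (-3 ⊕ 2)) = -5

Expand innermost to outermost. Recall ⊕ takes the minimum of its arguments and ⊗ takes their sum. Working out the expression ((-5 ⊕ 5) ⊕ (-3 ⊕ 2)) gives -5.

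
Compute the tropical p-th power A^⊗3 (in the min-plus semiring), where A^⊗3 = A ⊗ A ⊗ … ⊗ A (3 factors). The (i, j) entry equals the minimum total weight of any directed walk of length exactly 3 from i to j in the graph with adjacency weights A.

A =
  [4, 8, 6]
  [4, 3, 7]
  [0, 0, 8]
A^⊗3 =
  [10, 9, 12]
  [10, 9, 13]
  [6, 6, 10]

Each entry (A^⊗3)_ij equals the minimum over all length-3 walks i = v_0 → v_1 → … → v_3 = j of Σ_t A[v_t][v_{t+1}]. For example, for (i, j) = (0, 2) we minimise over 9 possible intermediate vertex sequences; the minimum is 12, attained along the walk 0 → 2 → 0 → 2.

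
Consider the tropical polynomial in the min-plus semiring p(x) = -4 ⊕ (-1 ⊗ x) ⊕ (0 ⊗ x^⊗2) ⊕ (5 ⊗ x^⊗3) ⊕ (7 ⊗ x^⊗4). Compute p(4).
p(4) = -4

A tropical monomial a ⊗ x^⊗i evaluates to a + i · x. Evaluating each term at x = 4:
  Term 0 contributes -4 + 0 · 4 = -4
  Term 1 contributes -1 + 1 · 4 = 3
  Term 2 contributes 0 + 2 · 4 = 8
  Term 3 contributes 5 + 3 · 4 = 17
  Term 4 contributes 7 + 4 · 4 = 23
p(4) = ⊕ of these = min[-4, 3, 8, 17, 23] = -4.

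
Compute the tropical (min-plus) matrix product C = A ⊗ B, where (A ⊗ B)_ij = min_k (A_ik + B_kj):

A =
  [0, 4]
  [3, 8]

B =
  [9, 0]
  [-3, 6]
A ⊗ B =
  [1, 0]
  [5, 3]

Apply the min-plus product entry-by-entry:
  C[0][0] = min over k of (A[0][0] + B[0][0] = 0 + 9 = 9, A[0][1] + B[1][0] = 4 + -3 = 1) = 1 (attained at k = 1)
  C[0][1] = min over k of (A[0][0] + B[0][1] = 0 + 0 = 0, A[0][1] + B[1][1] = 4 + 6 = 10) = 0 (attained at k = 0)
  C[1][0] = min over k of (A[1][0] + B[0][0] = 3 + 9 = 12, A[1][1] + B[1][0] = 8 + -3 = 5) = 5 (attained at k = 1)
  C[1][1] = min over k of (A[1][0] + B[0][1] = 3 + 0 = 3, A[1][1] + B[1][1] = 8 + 6 = 14) = 3 (attained at k = 0)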